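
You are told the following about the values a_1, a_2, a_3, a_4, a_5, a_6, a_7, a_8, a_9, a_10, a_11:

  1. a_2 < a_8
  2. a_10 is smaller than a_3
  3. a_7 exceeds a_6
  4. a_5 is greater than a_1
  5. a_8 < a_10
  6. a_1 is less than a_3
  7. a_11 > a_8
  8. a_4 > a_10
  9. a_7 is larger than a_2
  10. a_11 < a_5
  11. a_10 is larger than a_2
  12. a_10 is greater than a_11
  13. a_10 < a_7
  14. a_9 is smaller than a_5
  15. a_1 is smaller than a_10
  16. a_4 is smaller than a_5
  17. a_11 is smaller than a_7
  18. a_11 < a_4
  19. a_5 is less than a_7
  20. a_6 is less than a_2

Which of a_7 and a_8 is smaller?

a_8

a_8 < a_11 and a_11 < a_10 give a_8 < a_10.
With a_10 < a_4: a_8 < a_11 < a_10 < a_4.
With a_4 < a_5: a_8 < a_11 < a_10 < a_4 < a_5.
Then a_5 < a_7 extends the chain to a_7.
So a_8 < a_7; a_8 is the smaller of the two.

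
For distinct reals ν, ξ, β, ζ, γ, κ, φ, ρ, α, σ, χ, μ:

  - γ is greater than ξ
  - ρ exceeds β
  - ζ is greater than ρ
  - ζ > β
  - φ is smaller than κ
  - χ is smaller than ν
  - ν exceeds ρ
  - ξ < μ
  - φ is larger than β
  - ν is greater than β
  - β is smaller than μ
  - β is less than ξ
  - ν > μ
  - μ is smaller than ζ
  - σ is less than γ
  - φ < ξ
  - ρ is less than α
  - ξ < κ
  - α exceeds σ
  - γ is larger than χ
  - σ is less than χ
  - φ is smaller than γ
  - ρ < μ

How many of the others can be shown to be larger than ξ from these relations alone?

Directly above ξ: μ, κ, γ.
One step further: ζ, ν (5 so far).
Nothing else is reachable above ξ; 5 in all.

5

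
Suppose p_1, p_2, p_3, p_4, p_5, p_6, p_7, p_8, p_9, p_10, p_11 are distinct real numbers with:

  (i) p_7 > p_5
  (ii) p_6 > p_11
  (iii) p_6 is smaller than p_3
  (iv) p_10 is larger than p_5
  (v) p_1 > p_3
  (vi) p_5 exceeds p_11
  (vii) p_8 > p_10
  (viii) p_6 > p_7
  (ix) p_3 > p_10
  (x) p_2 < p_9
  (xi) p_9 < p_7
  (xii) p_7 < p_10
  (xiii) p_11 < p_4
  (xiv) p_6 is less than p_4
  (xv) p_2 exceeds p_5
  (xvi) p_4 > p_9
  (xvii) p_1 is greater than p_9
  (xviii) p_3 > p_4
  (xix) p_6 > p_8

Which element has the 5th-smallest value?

Chaining the given pairs: p_11 < p_5 < p_2 < p_9 < p_7 < p_10 < p_8 < p_6 < p_4 < p_3 < p_1.
Counting 5 from the smallest end gives p_7.

p_7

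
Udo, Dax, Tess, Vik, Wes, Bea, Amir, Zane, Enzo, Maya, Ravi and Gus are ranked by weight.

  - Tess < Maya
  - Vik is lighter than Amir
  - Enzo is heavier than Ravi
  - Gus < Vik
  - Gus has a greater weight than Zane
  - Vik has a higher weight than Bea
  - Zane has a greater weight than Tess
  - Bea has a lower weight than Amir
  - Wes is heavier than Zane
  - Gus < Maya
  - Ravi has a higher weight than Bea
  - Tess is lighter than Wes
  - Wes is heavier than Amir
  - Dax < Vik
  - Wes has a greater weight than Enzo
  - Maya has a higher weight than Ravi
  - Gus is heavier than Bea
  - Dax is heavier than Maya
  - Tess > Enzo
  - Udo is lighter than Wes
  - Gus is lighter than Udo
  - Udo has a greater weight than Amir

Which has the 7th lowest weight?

Chaining the given pairs: Bea < Ravi < Enzo < Tess < Zane < Gus < Maya < Dax < Vik < Amir < Udo < Wes.
The 7th smallest is Maya.

Maya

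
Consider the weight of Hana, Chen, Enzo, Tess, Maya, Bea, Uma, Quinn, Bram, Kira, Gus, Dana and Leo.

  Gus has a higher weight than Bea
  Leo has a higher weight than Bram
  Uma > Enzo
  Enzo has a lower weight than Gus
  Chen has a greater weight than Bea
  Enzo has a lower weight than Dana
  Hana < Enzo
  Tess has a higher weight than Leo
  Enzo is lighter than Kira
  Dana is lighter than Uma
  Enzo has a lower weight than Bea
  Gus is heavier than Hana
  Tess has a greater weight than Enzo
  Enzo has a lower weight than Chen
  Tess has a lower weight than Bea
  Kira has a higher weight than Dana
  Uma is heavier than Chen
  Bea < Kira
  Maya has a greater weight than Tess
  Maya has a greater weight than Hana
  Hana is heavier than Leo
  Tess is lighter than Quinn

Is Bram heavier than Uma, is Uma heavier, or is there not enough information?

Uma

Bram < Leo and Leo < Hana give Bram < Hana.
With Hana < Enzo: Bram < Leo < Hana < Enzo.
Then Enzo < Tess extends the chain to Tess.
Then Tess < Bea extends the chain to Bea.
With Bea < Chen: Bram < Leo < Hana < Enzo < Tess < Bea < Chen.
Then Chen < Uma extends the chain to Uma.
So Uma is heavier.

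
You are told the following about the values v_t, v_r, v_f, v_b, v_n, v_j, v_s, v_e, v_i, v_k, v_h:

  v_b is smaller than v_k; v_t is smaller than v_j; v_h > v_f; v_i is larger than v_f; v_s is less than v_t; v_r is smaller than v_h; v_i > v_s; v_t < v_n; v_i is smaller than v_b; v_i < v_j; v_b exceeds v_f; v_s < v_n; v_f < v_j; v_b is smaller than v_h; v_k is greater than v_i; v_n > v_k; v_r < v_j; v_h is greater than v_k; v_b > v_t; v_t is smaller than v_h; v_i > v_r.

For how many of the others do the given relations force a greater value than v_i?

Directly above v_i: v_b, v_k, v_j.
One step further: v_h, v_n (5 so far).
Nothing else is reachable above v_i; 5 in all.

5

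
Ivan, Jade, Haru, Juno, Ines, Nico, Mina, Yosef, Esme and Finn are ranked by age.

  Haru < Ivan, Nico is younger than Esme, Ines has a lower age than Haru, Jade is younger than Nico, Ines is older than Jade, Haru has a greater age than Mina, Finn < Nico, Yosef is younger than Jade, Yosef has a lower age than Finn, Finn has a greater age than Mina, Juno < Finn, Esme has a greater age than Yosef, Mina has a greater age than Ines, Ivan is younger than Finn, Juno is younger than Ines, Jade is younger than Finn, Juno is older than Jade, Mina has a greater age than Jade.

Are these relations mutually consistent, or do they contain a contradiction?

consistent

Every relation is compatible with Yosef < Jade < Juno < Ines < Mina < Haru < Ivan < Finn < Nico < Esme; the set is consistent.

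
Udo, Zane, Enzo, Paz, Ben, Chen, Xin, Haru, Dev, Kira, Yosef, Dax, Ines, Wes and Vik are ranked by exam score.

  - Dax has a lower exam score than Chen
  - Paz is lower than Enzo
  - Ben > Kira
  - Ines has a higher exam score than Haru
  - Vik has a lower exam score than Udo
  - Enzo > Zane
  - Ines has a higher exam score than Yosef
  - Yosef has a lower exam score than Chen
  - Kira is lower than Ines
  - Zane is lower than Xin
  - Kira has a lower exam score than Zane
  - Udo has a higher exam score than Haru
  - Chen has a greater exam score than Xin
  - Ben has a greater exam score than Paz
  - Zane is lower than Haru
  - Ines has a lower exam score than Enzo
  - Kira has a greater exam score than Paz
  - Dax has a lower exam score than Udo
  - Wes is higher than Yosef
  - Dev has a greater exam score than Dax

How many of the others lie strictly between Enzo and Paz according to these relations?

4

Chaining upward from Paz reaches: Kira, Ben, Zane, Haru, Xin, Udo, Ines, Chen.
Chaining downward from Enzo reaches: Kira, Zane, Haru, Yosef, Ines.
Strictly between Paz and Enzo are those in both lists: Kira, Zane, Haru, Ines — 4 elements.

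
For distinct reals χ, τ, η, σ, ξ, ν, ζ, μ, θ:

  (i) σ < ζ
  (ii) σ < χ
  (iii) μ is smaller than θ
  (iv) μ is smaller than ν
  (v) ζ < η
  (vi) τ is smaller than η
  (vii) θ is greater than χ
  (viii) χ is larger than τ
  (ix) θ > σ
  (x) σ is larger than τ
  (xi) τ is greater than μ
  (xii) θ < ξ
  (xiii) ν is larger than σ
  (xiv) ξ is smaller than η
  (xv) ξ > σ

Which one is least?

μ

τ is not least since μ < τ; σ is not least since τ < σ; χ is not least since σ < χ; θ is not least since σ < θ; ζ is not least since σ < ζ; ξ is not least since θ < ξ; ν is not least since μ < ν; η is not least since ζ < η.
Only μ has nothing below it, so μ is the least.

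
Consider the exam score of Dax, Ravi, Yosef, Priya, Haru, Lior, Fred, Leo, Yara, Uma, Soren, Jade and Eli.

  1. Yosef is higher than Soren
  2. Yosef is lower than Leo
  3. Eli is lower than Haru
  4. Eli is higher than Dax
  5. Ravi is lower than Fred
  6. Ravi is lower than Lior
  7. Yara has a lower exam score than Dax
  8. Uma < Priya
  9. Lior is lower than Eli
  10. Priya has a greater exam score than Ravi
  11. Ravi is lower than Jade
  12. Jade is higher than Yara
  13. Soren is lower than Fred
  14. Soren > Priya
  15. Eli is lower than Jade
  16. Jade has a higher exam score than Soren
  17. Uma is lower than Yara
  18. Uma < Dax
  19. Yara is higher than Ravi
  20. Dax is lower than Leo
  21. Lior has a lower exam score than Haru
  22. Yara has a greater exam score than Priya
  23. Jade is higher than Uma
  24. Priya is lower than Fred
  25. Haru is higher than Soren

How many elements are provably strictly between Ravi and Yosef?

2

The relations place Ravi below Yosef. An element lies strictly between them when it is forced above Ravi and also forced below Yosef.
Above Ravi: {Priya, Yara, Soren, Dax, Fred, Lior, Eli, Haru, Jade, Leo}. Below Yosef: {Uma, Priya, Soren}.
Intersection: {Priya, Soren} — 2.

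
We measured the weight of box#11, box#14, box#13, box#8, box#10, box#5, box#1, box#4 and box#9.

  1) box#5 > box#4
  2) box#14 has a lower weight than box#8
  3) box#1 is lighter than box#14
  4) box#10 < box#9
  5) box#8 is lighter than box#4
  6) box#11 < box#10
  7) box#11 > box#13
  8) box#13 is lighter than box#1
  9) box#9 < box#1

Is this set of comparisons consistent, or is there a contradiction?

Every relation is compatible with box#13 < box#11 < box#10 < box#9 < box#1 < box#14 < box#8 < box#4 < box#5; the set is consistent.

consistent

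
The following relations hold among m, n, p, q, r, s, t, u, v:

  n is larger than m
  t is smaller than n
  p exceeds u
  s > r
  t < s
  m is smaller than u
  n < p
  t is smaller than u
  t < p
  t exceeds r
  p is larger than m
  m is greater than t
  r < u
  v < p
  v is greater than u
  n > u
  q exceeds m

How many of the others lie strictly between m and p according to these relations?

Chaining upward from m reaches: q, u, v, n.
Chaining downward from p reaches: r, t, u, v, n.
Strictly between m and p are those in both lists: u, v, n — 3 elements.

3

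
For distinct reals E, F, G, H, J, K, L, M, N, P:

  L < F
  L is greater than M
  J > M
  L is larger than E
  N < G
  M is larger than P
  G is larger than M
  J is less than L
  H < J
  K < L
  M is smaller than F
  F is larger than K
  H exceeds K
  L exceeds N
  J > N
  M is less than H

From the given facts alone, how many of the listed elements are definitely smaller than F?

From F the given relations immediately reach K, M, L.
From those, P, N, E, J — 7 in total.
From those, H — 8 in total.
No other element is forced below F by the given relations, so the count is 8.

8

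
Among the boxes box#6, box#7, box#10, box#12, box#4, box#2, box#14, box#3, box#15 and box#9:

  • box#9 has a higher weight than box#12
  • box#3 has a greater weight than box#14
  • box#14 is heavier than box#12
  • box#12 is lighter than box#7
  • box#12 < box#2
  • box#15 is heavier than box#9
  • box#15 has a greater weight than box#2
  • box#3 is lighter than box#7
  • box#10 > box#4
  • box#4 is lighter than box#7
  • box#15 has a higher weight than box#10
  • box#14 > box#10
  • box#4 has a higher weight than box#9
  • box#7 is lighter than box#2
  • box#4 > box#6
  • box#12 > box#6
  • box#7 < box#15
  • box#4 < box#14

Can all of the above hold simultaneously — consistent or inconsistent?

consistent

Every relation is compatible with box#6 < box#12 < box#9 < box#4 < box#10 < box#14 < box#3 < box#7 < box#2 < box#15; the set is consistent.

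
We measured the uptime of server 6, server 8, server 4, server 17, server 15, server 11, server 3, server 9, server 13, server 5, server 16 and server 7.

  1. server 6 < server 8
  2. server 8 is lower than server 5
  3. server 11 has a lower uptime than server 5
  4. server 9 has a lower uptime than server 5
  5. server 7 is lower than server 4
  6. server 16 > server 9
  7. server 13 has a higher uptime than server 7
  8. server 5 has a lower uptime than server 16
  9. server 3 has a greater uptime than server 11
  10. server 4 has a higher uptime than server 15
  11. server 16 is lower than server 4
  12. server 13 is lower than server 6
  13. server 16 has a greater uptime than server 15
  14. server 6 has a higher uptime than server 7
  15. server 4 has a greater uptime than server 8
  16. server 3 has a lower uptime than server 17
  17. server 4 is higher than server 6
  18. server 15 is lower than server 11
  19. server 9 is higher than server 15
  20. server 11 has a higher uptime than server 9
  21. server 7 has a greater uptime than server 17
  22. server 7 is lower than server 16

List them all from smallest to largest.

The consecutive links are each given: server 15 < server 9; server 9 < server 11; server 11 < server 3; server 3 < server 17; server 17 < server 7; server 7 < server 13; server 13 < server 6; server 6 < server 8; server 8 < server 5; server 5 < server 16; server 16 < server 4.

server 15 < server 9 < server 11 < server 3 < server 17 < server 7 < server 13 < server 6 < server 8 < server 5 < server 16 < server 4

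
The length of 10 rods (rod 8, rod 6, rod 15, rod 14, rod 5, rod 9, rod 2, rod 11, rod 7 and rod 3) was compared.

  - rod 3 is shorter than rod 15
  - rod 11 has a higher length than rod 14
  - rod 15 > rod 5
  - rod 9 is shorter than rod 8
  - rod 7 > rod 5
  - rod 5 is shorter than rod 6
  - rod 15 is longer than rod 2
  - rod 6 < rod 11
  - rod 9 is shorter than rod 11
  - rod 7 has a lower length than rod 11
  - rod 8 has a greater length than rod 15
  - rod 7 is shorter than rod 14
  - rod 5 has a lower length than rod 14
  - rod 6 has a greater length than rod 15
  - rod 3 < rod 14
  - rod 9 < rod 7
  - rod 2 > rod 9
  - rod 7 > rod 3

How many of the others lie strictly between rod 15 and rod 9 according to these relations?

1

Chaining upward from rod 9 reaches: rod 2, rod 6, rod 7, rod 14, rod 11, rod 8.
Chaining downward from rod 15 reaches: rod 3, rod 5, rod 2.
Strictly between rod 9 and rod 15 are those in both lists: rod 2 — 1 element.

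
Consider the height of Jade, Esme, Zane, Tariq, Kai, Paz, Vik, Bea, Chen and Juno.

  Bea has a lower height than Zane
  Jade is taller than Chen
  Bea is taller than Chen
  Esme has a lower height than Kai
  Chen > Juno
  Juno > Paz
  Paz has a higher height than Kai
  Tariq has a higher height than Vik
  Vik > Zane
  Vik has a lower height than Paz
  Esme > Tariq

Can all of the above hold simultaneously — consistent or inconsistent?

Chaining the given relations yields Bea < Zane < Vik < Tariq < Esme < Kai < Paz < Juno < Chen, so Bea < Chen. But one relation states Chen < Bea. These cannot both hold.

inconsistent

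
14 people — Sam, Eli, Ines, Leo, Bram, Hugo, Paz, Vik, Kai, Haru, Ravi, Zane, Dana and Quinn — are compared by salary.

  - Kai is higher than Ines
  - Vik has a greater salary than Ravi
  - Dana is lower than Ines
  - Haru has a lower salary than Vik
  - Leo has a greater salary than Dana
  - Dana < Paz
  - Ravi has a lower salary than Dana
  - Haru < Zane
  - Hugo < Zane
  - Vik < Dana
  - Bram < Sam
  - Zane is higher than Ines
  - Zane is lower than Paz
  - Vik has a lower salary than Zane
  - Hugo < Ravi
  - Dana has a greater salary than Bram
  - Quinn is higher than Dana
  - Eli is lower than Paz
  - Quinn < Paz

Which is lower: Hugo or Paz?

Hugo

Hugo < Ravi and Ravi < Dana give Hugo < Dana.
Then Dana < Ines extends the chain to Ines.
With Ines < Zane: Hugo < Ravi < Dana < Ines < Zane.
With Zane < Paz: Hugo < Ravi < Dana < Ines < Zane < Paz.
So Hugo < Paz; Hugo is the lower of the two.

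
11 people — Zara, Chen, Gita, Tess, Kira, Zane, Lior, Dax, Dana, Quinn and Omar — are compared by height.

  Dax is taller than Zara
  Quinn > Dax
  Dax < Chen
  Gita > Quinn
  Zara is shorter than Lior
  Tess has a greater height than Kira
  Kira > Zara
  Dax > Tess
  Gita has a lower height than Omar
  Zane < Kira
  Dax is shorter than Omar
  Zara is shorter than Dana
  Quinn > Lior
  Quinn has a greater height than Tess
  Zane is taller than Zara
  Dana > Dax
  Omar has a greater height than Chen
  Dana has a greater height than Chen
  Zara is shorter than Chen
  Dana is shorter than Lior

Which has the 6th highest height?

The consecutive relations fix a unique order: Zara < Zane < Kira < Tess < Dax < Chen < Dana < Lior < Quinn < Gita < Omar.
Counting 6 from the largest end gives Chen.

Chen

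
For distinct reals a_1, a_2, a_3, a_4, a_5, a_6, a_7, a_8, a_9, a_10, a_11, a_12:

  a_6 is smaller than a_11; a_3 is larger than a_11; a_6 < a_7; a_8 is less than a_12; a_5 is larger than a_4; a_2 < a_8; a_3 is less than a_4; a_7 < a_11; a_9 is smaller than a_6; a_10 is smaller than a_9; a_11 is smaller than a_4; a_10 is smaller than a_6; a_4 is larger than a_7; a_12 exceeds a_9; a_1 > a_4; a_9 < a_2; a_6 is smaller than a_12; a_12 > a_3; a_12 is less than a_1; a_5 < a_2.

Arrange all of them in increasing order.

a_10 < a_9 < a_6 < a_7 < a_11 < a_3 < a_4 < a_5 < a_2 < a_8 < a_12 < a_1

The consecutive links are each given: a_10 < a_9; a_9 < a_6; a_6 < a_7; a_7 < a_11; a_11 < a_3; a_3 < a_4; a_4 < a_5; a_5 < a_2; a_2 < a_8; a_8 < a_12; a_12 < a_1.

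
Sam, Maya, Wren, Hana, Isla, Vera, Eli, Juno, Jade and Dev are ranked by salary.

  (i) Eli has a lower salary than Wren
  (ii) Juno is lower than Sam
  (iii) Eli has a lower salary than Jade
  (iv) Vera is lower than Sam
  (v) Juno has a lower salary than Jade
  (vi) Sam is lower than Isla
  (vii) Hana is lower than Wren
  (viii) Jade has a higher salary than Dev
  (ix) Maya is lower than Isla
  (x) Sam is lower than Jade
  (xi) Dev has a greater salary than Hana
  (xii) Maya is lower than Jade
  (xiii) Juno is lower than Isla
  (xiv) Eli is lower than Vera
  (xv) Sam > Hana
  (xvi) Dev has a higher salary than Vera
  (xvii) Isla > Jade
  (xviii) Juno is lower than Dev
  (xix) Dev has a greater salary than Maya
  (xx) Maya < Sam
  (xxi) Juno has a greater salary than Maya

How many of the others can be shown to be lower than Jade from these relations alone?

7

Directly below Jade: Maya, Eli, Juno, Dev, Sam.
One step further: Hana, Vera (7 so far).
Nothing else is reachable below Jade; 7 in all.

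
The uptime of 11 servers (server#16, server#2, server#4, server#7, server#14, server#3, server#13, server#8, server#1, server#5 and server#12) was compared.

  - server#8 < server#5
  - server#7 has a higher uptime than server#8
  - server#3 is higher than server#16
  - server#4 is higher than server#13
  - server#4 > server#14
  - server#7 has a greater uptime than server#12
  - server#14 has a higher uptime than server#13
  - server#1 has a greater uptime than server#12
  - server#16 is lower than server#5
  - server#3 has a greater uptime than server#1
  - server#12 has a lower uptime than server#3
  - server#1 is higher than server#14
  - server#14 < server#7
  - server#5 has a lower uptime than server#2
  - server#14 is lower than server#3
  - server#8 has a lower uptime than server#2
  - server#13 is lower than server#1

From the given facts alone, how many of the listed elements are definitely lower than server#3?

5

From server#3 the given relations immediately reach server#14, server#16, server#12, server#1.
From those, server#13 — 5 in total.
No other element is forced below server#3 by the given relations, so the count is 5.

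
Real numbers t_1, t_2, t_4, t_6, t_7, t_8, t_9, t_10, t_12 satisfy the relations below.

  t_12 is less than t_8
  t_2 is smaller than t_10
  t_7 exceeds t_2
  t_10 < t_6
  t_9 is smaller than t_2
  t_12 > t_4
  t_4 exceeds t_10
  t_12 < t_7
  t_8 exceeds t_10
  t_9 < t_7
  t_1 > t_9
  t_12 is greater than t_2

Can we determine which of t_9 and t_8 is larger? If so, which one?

t_8

Link the given pairs in sequence: t_9 < t_2; t_2 < t_10; t_10 < t_4; t_4 < t_12; t_12 < t_8.
Chaining these gives t_9 < t_2 < t_10 < t_4 < t_12 < t_8.
So t_8 is larger.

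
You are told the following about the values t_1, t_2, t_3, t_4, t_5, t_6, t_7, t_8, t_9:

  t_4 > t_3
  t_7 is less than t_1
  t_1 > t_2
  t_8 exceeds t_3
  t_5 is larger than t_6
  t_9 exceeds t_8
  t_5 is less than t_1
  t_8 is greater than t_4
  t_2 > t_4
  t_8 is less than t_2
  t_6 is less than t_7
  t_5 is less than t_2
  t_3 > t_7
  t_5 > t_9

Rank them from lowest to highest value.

The consecutive links are each given: t_6 < t_7; t_7 < t_3; t_3 < t_4; t_4 < t_8; t_8 < t_9; t_9 < t_5; t_5 < t_2; t_2 < t_1.

t_6 < t_7 < t_3 < t_4 < t_8 < t_9 < t_5 < t_2 < t_1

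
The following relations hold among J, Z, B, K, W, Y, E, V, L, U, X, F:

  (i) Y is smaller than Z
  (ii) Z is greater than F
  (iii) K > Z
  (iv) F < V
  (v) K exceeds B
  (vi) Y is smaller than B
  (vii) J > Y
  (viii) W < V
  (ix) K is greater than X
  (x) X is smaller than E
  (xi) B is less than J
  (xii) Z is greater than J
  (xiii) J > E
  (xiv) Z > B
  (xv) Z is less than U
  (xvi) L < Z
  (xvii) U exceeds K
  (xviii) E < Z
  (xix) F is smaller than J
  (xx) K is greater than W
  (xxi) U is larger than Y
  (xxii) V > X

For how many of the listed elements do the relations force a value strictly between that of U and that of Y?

4

Chaining upward from Y reaches: B, J, Z, K.
Chaining downward from U reaches: W, F, B, X, E, J, L, Z, K.
Strictly between Y and U are those in both lists: B, J, Z, K — 4 elements.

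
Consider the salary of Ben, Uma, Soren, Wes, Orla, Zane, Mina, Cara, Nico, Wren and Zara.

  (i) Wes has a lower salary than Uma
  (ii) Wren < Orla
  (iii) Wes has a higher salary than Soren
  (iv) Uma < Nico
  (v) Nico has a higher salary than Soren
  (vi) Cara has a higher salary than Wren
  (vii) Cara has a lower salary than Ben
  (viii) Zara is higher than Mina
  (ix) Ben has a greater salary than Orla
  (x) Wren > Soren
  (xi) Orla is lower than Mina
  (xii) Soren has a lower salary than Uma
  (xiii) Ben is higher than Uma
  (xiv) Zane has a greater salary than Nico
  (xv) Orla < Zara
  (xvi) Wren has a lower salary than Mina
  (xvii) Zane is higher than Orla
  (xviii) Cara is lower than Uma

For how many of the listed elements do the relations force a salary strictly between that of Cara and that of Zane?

The relations place Cara below Zane. An element lies strictly between them when it is forced above Cara and also forced below Zane.
Above Cara: {Uma, Ben, Nico}. Below Zane: {Soren, Wren, Orla, Wes, Uma, Nico}.
Intersection: {Uma, Nico} — 2.

2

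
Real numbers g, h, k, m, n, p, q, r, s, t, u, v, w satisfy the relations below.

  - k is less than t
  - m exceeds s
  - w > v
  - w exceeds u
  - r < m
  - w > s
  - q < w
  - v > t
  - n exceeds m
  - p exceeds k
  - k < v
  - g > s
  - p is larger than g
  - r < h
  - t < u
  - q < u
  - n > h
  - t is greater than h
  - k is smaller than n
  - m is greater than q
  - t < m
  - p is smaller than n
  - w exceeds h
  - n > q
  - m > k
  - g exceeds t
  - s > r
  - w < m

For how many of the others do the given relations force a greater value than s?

From s the given relations immediately reach g, w, m.
From those, p, n — 5 in total.
Nothing else is reachable above s; 5 in all.

5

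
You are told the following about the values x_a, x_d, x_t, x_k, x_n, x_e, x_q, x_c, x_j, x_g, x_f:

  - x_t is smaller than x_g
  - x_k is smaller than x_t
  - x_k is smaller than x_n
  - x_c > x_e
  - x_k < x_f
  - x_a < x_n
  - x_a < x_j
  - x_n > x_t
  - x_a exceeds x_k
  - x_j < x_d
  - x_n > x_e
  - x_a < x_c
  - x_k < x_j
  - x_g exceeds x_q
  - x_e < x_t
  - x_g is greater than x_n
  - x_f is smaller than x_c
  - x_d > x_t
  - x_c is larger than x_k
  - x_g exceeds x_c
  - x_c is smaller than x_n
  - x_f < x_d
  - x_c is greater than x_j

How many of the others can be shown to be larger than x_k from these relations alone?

Directly above x_k: x_a, x_f, x_j, x_c, x_t, x_n.
One step further: x_g, x_d (8 so far).
No other element is forced above x_k by the given relations, so the count is 8.

8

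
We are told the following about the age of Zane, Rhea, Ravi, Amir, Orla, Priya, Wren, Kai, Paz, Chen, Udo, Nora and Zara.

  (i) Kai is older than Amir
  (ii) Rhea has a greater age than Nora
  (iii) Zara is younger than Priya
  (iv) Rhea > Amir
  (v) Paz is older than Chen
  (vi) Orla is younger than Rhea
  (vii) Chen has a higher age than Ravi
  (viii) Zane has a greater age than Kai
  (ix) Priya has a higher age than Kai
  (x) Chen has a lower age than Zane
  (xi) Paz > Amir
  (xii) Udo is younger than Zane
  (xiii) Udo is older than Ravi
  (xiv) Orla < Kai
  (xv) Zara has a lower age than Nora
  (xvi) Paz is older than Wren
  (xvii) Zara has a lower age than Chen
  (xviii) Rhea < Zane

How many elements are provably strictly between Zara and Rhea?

1

The relations place Zara below Rhea. An element lies strictly between them when it is forced above Zara and also forced below Rhea.
Above Zara: {Nora, Priya, Chen, Paz, Zane}. Below Rhea: {Amir, Orla, Nora}.
Intersection: {Nora} — 1.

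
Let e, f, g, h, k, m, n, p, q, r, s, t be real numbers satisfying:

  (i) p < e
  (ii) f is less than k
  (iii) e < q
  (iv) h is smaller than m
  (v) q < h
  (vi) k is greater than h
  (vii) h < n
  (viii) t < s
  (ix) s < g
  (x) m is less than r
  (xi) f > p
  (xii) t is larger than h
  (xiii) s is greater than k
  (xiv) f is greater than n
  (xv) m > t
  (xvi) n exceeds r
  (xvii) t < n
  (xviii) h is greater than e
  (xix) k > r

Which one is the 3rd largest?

k

The consecutive relations fix a unique order: p < e < q < h < t < m < r < n < f < k < s < g.
Counting 3 from the largest end gives k.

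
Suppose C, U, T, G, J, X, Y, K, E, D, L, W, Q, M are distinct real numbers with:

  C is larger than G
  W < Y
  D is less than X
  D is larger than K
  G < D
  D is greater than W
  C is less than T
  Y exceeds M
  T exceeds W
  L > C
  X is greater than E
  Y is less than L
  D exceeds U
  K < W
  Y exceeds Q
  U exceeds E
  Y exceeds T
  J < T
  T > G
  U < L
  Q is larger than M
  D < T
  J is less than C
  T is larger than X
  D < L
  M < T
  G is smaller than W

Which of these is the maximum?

L

E is not greatest since E < X; G is not greatest since G < D; J is not greatest since J < C; M is not greatest since M < Q; U is not greatest since U < D; C is not greatest since C < L; Q is not greatest since Q < Y; K is not greatest since K < D; W is not greatest since W < D; D is not greatest since D < T; X is not greatest since X < T; T is not greatest since T < Y; Y is not greatest since Y < L.
Only L has nothing above it, so L is the maximum.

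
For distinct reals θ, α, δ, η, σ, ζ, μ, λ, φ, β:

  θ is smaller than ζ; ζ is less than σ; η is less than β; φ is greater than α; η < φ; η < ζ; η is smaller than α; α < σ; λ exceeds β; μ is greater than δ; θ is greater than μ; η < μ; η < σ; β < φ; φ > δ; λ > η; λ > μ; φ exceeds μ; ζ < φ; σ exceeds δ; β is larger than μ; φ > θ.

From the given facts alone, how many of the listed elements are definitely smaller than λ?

Directly below λ: η, μ, β.
One step further: δ (4 so far).
Nothing else is reachable below λ; 4 in all.

4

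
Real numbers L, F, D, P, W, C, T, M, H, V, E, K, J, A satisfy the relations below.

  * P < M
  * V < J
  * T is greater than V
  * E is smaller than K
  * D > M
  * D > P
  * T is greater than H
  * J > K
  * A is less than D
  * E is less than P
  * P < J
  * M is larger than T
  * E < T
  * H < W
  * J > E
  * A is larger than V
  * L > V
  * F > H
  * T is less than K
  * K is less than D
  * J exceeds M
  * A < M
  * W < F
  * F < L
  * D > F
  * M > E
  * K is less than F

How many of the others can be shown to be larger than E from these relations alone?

Directly above E: T, K, P, M, J.
One step further: F, D (7 so far).
One step further: L (8 so far).
No other element is forced above E by the given relations, so the count is 8.

8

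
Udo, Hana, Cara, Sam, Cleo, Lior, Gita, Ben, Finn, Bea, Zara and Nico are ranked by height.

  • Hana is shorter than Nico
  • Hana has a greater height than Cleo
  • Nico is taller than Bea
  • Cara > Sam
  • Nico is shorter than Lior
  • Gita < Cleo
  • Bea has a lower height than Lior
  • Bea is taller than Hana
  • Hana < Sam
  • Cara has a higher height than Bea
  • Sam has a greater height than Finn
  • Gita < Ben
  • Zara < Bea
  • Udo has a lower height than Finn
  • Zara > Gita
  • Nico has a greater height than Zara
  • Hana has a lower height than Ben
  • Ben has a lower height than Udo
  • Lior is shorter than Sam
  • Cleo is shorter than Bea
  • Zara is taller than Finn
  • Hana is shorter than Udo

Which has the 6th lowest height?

Finn

Chaining the given pairs: Gita < Cleo < Hana < Ben < Udo < Finn < Zara < Bea < Nico < Lior < Sam < Cara.
Counting 6 from the smallest end gives Finn.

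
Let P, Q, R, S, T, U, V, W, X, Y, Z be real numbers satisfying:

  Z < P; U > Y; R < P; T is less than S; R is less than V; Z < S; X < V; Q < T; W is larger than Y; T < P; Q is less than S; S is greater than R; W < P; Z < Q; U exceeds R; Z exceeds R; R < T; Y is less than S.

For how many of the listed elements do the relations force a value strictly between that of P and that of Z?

The relations place Z below P. An element lies strictly between them when it is forced above Z and also forced below P.
Above Z: {Q, T, S}. Below P: {R, Y, Q, W, T}.
Intersection: {Q, T} — 2.

2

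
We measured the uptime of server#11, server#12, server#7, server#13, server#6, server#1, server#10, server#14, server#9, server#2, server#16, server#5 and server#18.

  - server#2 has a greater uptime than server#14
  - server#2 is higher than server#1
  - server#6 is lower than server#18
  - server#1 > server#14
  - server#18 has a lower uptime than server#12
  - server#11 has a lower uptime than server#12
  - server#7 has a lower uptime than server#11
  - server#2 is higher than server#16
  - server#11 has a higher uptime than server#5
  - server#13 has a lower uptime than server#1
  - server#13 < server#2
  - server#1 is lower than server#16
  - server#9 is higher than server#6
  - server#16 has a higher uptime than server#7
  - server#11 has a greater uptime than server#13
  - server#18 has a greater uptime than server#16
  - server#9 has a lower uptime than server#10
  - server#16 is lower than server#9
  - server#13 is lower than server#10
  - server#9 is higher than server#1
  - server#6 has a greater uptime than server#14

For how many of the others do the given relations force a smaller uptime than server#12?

The elements the relations force below server#12 are server#14, server#5, server#7, server#13, server#6, server#1, server#16, server#11, server#18 — no chain reaches any other.
That is 9.

9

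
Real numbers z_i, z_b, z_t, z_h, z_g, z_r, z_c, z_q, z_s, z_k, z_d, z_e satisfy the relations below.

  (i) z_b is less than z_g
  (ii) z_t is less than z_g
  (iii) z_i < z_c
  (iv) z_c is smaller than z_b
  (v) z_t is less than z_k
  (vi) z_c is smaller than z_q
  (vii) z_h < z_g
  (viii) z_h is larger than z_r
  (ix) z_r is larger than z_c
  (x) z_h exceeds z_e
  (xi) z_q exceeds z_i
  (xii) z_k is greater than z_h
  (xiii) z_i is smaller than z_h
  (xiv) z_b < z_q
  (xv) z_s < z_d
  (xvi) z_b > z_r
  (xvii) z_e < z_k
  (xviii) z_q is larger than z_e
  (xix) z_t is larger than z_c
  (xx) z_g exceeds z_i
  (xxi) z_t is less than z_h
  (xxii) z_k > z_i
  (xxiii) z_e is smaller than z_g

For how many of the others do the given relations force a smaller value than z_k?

Directly below z_k: z_i, z_e, z_t, z_h.
One step further: z_c, z_r (6 so far).
Nothing else is reachable below z_k; 6 in all.

6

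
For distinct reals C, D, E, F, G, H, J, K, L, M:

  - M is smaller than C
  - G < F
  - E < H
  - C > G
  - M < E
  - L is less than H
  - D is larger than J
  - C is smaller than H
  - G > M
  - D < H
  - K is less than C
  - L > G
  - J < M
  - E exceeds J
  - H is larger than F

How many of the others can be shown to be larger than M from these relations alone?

6

The elements the relations force above M are E, G, C, F, L, H — no chain reaches any other.
That is 6.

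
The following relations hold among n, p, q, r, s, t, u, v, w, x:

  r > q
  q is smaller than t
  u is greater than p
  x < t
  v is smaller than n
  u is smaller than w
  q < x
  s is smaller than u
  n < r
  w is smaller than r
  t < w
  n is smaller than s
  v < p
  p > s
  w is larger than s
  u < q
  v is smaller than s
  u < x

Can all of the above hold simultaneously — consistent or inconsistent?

The single ordering v < n < s < p < u < q < x < t < w < r satisfies every listed relation, so no contradiction arises.

consistent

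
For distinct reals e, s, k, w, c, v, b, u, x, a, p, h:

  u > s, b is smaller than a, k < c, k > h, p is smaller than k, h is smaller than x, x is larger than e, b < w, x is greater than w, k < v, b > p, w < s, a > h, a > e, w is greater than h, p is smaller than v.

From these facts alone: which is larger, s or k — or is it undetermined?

undetermined

Following every chain through s: above s we get u; below s we get p, h, b, w.
k is not reached, and no chain runs the other way from k to s.
So the given relations leave the order of s and k undetermined.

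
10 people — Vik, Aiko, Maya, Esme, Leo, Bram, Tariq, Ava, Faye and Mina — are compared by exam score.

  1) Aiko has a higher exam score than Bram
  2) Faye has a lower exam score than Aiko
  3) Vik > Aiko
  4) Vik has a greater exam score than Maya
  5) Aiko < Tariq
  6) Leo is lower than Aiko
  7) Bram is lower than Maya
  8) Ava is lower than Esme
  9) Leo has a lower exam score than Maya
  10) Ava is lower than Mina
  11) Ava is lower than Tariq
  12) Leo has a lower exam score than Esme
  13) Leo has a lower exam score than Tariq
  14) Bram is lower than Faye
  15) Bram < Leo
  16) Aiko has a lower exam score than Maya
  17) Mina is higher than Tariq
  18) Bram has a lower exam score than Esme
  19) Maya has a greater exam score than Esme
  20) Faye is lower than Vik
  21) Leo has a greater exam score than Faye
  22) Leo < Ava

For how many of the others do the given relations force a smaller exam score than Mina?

From Mina the given relations immediately reach Ava, Tariq.
From those, Leo, Aiko — 4 in total.
From those, Bram, Faye — 6 in total.
No other element is forced below Mina by the given relations, so the count is 6.

6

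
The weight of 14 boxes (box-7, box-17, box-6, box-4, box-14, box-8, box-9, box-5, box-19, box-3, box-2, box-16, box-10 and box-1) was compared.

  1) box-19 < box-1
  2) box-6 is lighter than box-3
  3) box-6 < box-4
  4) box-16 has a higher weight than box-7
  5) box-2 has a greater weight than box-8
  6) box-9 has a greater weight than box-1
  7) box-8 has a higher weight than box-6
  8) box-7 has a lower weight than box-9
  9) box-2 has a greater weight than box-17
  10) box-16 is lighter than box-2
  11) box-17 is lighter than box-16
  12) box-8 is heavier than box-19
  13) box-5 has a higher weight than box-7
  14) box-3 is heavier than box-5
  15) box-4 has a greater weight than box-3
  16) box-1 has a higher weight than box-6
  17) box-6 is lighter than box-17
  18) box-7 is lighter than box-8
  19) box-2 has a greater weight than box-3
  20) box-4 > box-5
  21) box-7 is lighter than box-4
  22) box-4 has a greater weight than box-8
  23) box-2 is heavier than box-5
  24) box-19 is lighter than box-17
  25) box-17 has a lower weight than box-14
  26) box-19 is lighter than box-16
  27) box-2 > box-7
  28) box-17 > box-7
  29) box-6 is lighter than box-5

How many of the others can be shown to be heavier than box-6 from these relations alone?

10

Directly above box-6: box-1, box-17, box-5, box-8, box-3, box-4.
One step further: box-14, box-16, box-9, box-2 (10 so far).
No other element is forced above box-6 by the given relations, so the count is 10.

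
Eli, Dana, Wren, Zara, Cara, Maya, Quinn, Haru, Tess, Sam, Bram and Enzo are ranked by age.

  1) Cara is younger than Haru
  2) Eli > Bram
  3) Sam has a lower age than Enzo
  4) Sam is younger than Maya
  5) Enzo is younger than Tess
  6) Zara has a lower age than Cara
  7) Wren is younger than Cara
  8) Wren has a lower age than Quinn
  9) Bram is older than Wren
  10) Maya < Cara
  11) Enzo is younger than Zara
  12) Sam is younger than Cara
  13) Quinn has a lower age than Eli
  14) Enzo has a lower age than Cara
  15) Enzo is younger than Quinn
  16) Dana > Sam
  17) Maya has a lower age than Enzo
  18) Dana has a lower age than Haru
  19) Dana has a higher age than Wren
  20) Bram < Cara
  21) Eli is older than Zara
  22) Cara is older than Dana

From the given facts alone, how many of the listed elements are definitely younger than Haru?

Directly below Haru: Dana, Cara.
One step further: Sam, Wren, Maya, Enzo, Bram, Zara (8 so far).
No other element is forced below Haru by the given relations, so the count is 8.

8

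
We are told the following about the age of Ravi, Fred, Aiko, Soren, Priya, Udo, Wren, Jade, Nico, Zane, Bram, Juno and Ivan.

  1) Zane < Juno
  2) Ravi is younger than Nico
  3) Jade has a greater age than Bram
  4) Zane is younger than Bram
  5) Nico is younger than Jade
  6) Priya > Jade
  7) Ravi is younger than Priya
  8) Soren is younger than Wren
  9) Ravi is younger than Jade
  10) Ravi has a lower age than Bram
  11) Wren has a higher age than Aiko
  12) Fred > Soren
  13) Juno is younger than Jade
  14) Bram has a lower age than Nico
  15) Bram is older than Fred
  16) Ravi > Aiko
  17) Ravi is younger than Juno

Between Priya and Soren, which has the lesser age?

Soren

Following the relations from Soren: Soren < Fred < Bram < Nico < Jade < Priya.
So Soren < Priya; Soren is the younger of the two.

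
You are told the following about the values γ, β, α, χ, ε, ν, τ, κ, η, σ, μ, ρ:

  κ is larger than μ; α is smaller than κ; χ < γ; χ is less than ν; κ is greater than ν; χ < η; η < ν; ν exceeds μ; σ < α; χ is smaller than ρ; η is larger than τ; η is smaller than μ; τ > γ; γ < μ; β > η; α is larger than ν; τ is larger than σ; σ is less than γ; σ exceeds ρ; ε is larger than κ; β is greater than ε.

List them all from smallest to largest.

Nothing is placed below χ, so it is least; from there χ < ρ; ρ < σ; σ < γ; γ < τ; τ < η; η < μ; μ < ν; ν < α; α < κ; κ < ε; ε < β, each given directly.

χ < ρ < σ < γ < τ < η < μ < ν < α < κ < ε < β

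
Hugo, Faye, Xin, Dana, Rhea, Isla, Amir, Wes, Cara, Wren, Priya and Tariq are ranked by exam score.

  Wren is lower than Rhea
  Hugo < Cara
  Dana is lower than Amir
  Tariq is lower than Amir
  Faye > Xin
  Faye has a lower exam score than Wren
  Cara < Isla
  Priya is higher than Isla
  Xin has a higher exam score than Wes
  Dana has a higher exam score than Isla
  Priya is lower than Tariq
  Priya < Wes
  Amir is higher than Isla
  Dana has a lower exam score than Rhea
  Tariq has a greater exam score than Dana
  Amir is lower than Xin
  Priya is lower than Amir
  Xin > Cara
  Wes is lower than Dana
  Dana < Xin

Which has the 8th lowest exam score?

Amir

Piecing the relations together gives one ordering: Hugo < Cara < Isla < Priya < Wes < Dana < Tariq < Amir < Xin < Faye < Wren < Rhea.
The 8th smallest is Amir.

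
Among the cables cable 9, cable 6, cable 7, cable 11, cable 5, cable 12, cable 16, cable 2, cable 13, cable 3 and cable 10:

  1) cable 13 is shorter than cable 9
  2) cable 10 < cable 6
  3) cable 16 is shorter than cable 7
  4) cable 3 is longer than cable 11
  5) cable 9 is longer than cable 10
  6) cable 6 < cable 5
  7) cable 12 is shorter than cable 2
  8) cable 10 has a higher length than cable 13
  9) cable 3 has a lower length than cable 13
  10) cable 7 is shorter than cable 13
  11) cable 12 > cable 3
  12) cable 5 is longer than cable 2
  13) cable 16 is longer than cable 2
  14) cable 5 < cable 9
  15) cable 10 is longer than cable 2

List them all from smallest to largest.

The consecutive links are each given: cable 11 < cable 3; cable 3 < cable 12; cable 12 < cable 2; cable 2 < cable 16; cable 16 < cable 7; cable 7 < cable 13; cable 13 < cable 10; cable 10 < cable 6; cable 6 < cable 5; cable 5 < cable 9.

cable 11 < cable 3 < cable 12 < cable 2 < cable 16 < cable 7 < cable 13 < cable 10 < cable 6 < cable 5 < cable 9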